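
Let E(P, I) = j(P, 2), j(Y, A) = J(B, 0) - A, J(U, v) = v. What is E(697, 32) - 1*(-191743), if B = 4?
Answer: 191741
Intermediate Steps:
j(Y, A) = -A (j(Y, A) = 0 - A = -A)
E(P, I) = -2 (E(P, I) = -1*2 = -2)
E(697, 32) - 1*(-191743) = -2 - 1*(-191743) = -2 + 191743 = 191741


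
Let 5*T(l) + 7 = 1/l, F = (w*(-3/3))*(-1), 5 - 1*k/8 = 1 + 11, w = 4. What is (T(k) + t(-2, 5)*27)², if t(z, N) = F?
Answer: 890843409/78400 ≈ 11363.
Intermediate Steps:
k = -56 (k = 40 - 8*(1 + 11) = 40 - 8*12 = 40 - 96 = -56)
F = 4 (F = (4*(-3/3))*(-1) = (4*(-3*⅓))*(-1) = (4*(-1))*(-1) = -4*(-1) = 4)
t(z, N) = 4
T(l) = -7/5 + 1/(5*l)
(T(k) + t(-2, 5)*27)² = ((⅕)*(1 - 7*(-56))/(-56) + 4*27)² = ((⅕)*(-1/56)*(1 + 392) + 108)² = ((⅕)*(-1/56)*393 + 108)² = (-393/280 + 108)² = (29847/280)² = 890843409/78400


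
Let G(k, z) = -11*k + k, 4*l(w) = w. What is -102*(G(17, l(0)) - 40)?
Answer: 21420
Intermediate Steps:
l(w) = w/4
G(k, z) = -10*k
-102*(G(17, l(0)) - 40) = -102*(-10*17 - 40) = -102*(-170 - 40) = -102*(-210) = 21420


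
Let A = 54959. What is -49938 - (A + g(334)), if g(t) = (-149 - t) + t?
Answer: -104748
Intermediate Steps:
g(t) = -149
-49938 - (A + g(334)) = -49938 - (54959 - 149) = -49938 - 1*54810 = -49938 - 54810 = -104748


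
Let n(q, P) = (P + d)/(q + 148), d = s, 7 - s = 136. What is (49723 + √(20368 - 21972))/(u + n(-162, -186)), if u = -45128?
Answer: -99446/90211 - 4*I*√401/90211 ≈ -1.1024 - 0.00088792*I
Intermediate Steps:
s = -129 (s = 7 - 1*136 = 7 - 136 = -129)
d = -129
n(q, P) = (-129 + P)/(148 + q) (n(q, P) = (P - 129)/(q + 148) = (-129 + P)/(148 + q))
(49723 + √(20368 - 21972))/(u + n(-162, -186)) = (49723 + √(20368 - 21972))/(-45128 + (-129 - 186)/(148 - 162)) = (49723 + √(-1604))/(-45128 - 315/(-14)) = (49723 + 2*I*√401)/(-45128 - 1/14*(-315)) = (49723 + 2*I*√401)/(-45128 + 45/2) = (49723 + 2*I*√401)/(-90211/2) = (49723 + 2*I*√401)*(-2/90211) = -99446/90211 - 4*I*√401/90211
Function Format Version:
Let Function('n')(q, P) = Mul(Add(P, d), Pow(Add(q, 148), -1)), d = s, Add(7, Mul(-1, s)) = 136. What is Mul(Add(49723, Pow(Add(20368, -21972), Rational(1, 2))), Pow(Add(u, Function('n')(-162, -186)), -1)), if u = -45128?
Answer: Add(Rational(-99446, 90211), Mul(Rational(-4, 90211), I, Pow(401, Rational(1, 2)))) ≈ Add(-1.1024, Mul(-0.00088792, I))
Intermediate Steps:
s = -129 (s = Add(7, Mul(-1, 136)) = Add(7, -136) = -129)
d = -129
Function('n')(q, P) = Mul(Pow(Add(148, q), -1), Add(-129, P)) (Function('n')(q, P) = Mul(Add(P, -129), Pow(Add(q, 148), -1)) = Mul(Add(-129, P), Pow(Add(148, q), -1)) = Mul(Pow(Add(148, q), -1), Add(-129, P)))
Mul(Add(49723, Pow(Add(20368, -21972), Rational(1, 2))), Pow(Add(u, Function('n')(-162, -186)), -1)) = Mul(Add(49723, Pow(Add(20368, -21972), Rational(1, 2))), Pow(Add(-45128, Mul(Pow(Add(148, -162), -1), Add(-129, -186))), -1)) = Mul(Add(49723, Pow(-1604, Rational(1, 2))), Pow(Add(-45128, Mul(Pow(-14, -1), -315)), -1)) = Mul(Add(49723, Mul(2, I, Pow(401, Rational(1, 2)))), Pow(Add(-45128, Mul(Rational(-1, 14), -315)), -1)) = Mul(Add(49723, Mul(2, I, Pow(401, Rational(1, 2)))), Pow(Add(-45128, Rational(45, 2)), -1)) = Mul(Add(49723, Mul(2, I, Pow(401, Rational(1, 2)))), Pow(Rational(-90211, 2), -1)) = Mul(Add(49723, Mul(2, I, Pow(401, Rational(1, 2)))), Rational(-2, 90211)) = Add(Rational(-99446, 90211), Mul(Rational(-4, 90211), I, Pow(401, Rational(1, 2))))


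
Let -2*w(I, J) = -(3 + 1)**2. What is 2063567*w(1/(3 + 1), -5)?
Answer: 16508536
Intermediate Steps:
w(I, J) = 8 (w(I, J) = -(-1)*(3 + 1)**2/2 = -(-1)*4**2/2 = -(-1)*16/2 = -1/2*(-16) = 8)
2063567*w(1/(3 + 1), -5) = 2063567*8 = 16508536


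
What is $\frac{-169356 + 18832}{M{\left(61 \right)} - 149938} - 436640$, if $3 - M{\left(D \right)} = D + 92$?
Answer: $- \frac{16383568449}{37522} \approx -4.3664 \cdot 10^{5}$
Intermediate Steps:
$M{\left(D \right)} = -89 - D$ ($M{\left(D \right)} = 3 - \left(D + 92\right) = 3 - \left(92 + D\right) = -89 - D$)
$\frac{-169356 + 18832}{M{\left(61 \right)} - 149938} - 436640 = \frac{-169356 + 18832}{\left(-89 - 61\right) - 149938} - 436640 = - \frac{150524}{\left(-89 - 61\right) - 149938} - 436640 = - \frac{150524}{-150 - 149938} - 436640 = - \frac{150524}{-150088} - 436640 = \left(-150524\right) \left(- \frac{1}{150088}\right) - 436640 = \frac{37631}{37522} - 436640 = - \frac{16383568449}{37522}$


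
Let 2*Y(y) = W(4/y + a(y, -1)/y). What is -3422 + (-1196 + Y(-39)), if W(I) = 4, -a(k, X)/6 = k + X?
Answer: -4616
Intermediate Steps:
a(k, X) = -6*X - 6*k (a(k, X) = -6*(k + X) = -6*(X + k) = -6*X - 6*k)
Y(y) = 2 (Y(y) = (½)*4 = 2)
-3422 + (-1196 + Y(-39)) = -3422 + (-1196 + 2) = -3422 - 1194 = -4616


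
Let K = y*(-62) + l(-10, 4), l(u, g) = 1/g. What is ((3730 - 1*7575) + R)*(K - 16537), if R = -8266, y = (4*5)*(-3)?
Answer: 620894637/4 ≈ 1.5522e+8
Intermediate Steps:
y = -60 (y = 20*(-3) = -60)
K = 14881/4 (K = -60*(-62) + 1/4 = 3720 + ¼ = 14881/4 ≈ 3720.3)
((3730 - 1*7575) + R)*(K - 16537) = ((3730 - 1*7575) - 8266)*(14881/4 - 16537) = ((3730 - 7575) - 8266)*(-51267/4) = (-3845 - 8266)*(-51267/4) = -12111*(-51267/4) = 620894637/4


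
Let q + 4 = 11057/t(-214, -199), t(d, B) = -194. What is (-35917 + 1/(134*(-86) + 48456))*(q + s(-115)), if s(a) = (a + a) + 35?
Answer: 65877306151309/7164808 ≈ 9.1946e+6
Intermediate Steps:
s(a) = 35 + 2*a (s(a) = 2*a + 35 = 35 + 2*a)
q = -11833/194 (q = -4 + 11057/(-194) = -4 + 11057*(-1/194) = -4 - 11057/194 = -11833/194 ≈ -60.995)
(-35917 + 1/(134*(-86) + 48456))*(q + s(-115)) = (-35917 + 1/(134*(-86) + 48456))*(-11833/194 + (35 + 2*(-115))) = (-35917 + 1/(-11524 + 48456))*(-11833/194 + (35 - 230)) = (-35917 + 1/36932)*(-11833/194 - 195) = (-35917 + 1/36932)*(-49663/194) = -1326486643/36932*(-49663/194) = 65877306151309/7164808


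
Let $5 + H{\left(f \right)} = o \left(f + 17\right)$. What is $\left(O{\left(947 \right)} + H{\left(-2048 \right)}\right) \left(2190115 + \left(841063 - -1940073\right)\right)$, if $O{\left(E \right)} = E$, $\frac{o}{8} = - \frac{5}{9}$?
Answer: $\frac{148670232406}{3} \approx 4.9557 \cdot 10^{10}$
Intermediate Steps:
$o = - \frac{40}{9}$ ($o = 8 \left(- \frac{5}{9}\right) = - \frac{40}{9} \approx -4.4444$)
$H{\left(f \right)} = - \frac{725}{9} - \frac{40 f}{9}$ ($H{\left(f \right)} = -5 - \frac{40 \left(f + 17\right)}{9} = -5 - \frac{40 \left(17 + f\right)}{9} = -5 - \left(\frac{680}{9} + \frac{40 f}{9}\right) = - \frac{725}{9} - \frac{40 f}{9}$)
$\left(O{\left(947 \right)} + H{\left(-2048 \right)}\right) \left(2190115 + \left(841063 - -1940073\right)\right) = \left(947 - - \frac{27065}{3}\right) \left(2190115 + \left(841063 - -1940073\right)\right) = \left(947 + \left(- \frac{725}{9} + \frac{81920}{9}\right)\right) \left(2190115 + \left(841063 + 1940073\right)\right) = \left(947 + \frac{27065}{3}\right) \left(2190115 + 2781136\right) = \frac{29906}{3} \cdot 4971251 = \frac{148670232406}{3}$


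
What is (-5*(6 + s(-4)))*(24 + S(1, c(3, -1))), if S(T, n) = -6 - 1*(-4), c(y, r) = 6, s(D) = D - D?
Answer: -660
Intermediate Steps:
s(D) = 0
S(T, n) = -2 (S(T, n) = -6 + 4 = -2)
(-5*(6 + s(-4)))*(24 + S(1, c(3, -1))) = (-5*(6 + 0))*(24 - 2) = -5*6*22 = -30*22 = -660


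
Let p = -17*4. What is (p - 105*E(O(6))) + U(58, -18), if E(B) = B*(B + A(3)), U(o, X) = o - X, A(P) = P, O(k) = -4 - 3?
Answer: -2932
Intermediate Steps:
O(k) = -7
E(B) = B*(3 + B) (E(B) = B*(B + 3) = B*(3 + B))
p = -68
(p - 105*E(O(6))) + U(58, -18) = (-68 - (-735)*(3 - 7)) + (58 - 1*(-18)) = (-68 - (-735)*(-4)) + (58 + 18) = (-68 - 105*28) + 76 = (-68 - 2940) + 76 = -3008 + 76 = -2932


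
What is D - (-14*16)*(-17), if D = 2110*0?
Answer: -3808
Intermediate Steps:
D = 0
D - (-14*16)*(-17) = 0 - (-14*16)*(-17) = 0 - (-224)*(-17) = 0 - 1*3808 = 0 - 3808 = -3808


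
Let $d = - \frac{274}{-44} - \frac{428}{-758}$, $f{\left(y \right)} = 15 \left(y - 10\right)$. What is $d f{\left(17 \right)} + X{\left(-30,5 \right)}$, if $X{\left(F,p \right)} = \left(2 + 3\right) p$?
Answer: $\frac{6154705}{8338} \approx 738.15$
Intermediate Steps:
$X{\left(F,p \right)} = 5 p$
$f{\left(y \right)} = -150 + 15 y$ ($f{\left(y \right)} = 15 \left(-10 + y\right) = -150 + 15 y$)
$d = \frac{56631}{8338}$ ($d = \left(-274\right) \left(- \frac{1}{44}\right) - - \frac{214}{379} = \frac{137}{22} + \frac{214}{379} = \frac{56631}{8338} \approx 6.7919$)
$d f{\left(17 \right)} + X{\left(-30,5 \right)} = \frac{56631 \left(-150 + 15 \cdot 17\right)}{8338} + 5 \cdot 5 = \frac{56631 \left(-150 + 255\right)}{8338} + 25 = \frac{56631}{8338} \cdot 105 + 25 = \frac{5946255}{8338} + 25 = \frac{6154705}{8338}$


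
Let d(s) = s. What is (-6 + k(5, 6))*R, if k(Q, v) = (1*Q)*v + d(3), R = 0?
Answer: 0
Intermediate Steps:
k(Q, v) = 3 + Q*v (k(Q, v) = (1*Q)*v + 3 = Q*v + 3 = 3 + Q*v)
(-6 + k(5, 6))*R = (-6 + (3 + 5*6))*0 = (-6 + (3 + 30))*0 = (-6 + 33)*0 = 27*0 = 0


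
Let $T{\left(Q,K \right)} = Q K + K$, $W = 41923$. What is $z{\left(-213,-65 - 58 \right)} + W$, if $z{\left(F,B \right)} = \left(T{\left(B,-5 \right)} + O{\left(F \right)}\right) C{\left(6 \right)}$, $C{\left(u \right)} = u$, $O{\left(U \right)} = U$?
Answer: $44305$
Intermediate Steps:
$T{\left(Q,K \right)} = K + K Q$ ($T{\left(Q,K \right)} = K Q + K = K + K Q$)
$z{\left(F,B \right)} = -30 - 30 B + 6 F$ ($z{\left(F,B \right)} = \left(- 5 \left(1 + B\right) + F\right) 6 = \left(\left(-5 - 5 B\right) + F\right) 6 = \left(-5 + F - 5 B\right) 6 = -30 - 30 B + 6 F$)
$z{\left(-213,-65 - 58 \right)} + W = \left(-30 - 30 \left(-65 - 58\right) + 6 \left(-213\right)\right) + 41923 = \left(-30 - 30 \left(-65 - 58\right) - 1278\right) + 41923 = \left(-30 - -3690 - 1278\right) + 41923 = \left(-30 + 3690 - 1278\right) + 41923 = 2382 + 41923 = 44305$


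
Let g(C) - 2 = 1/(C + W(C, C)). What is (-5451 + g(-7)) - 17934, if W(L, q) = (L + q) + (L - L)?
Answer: -491044/21 ≈ -23383.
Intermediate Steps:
W(L, q) = L + q (W(L, q) = (L + q) + 0 = L + q)
g(C) = 2 + 1/(3*C) (g(C) = 2 + 1/(C + (C + C)) = 2 + 1/(C + 2*C) = 2 + 1/(3*C))
(-5451 + g(-7)) - 17934 = (-5451 + (2 + (⅓)/(-7))) - 17934 = (-5451 + (2 + (⅓)*(-⅐))) - 17934 = (-5451 + (2 - 1/21)) - 17934 = (-5451 + 41/21) - 17934 = -114430/21 - 17934 = -491044/21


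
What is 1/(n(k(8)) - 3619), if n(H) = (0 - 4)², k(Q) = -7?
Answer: -1/3603 ≈ -0.00027755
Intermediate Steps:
n(H) = 16 (n(H) = (-4)² = 16)
1/(n(k(8)) - 3619) = 1/(16 - 3619) = 1/(-3603) = -1/3603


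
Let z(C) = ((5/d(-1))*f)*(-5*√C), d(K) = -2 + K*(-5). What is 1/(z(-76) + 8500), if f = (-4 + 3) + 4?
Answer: 17/144595 + I*√19/1445950 ≈ 0.00011757 + 3.0146e-6*I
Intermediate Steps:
f = 3 (f = -1 + 4 = 3)
d(K) = -2 - 5*K
z(C) = -25*√C (z(C) = ((5/(-2 - 5*(-1)))*3)*(-5*√C) = ((5/(-2 + 5))*3)*(-5*√C) = ((5/3)*3)*(-5*√C) = 5*(-5*√C) = -25*√C)
1/(z(-76) + 8500) = 1/(-50*I*√19 + 8500) = 1/(8500 - 50*I*√19)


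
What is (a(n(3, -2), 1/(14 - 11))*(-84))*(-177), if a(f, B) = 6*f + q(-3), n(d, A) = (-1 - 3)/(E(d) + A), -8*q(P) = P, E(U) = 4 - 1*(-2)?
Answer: -167265/2 ≈ -83633.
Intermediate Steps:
E(U) = 6 (E(U) = 4 + 2 = 6)
q(P) = -P/8
n(d, A) = -4/(6 + A) (n(d, A) = (-1 - 3)/(6 + A) = -4/(6 + A))
a(f, B) = 3/8 + 6*f (a(f, B) = 6*f - 1/8*(-3) = 6*f + 3/8 = 3/8 + 6*f)
(a(n(3, -2), 1/(14 - 11))*(-84))*(-177) = ((3/8 + 6*(-4/(6 - 2)))*(-84))*(-177) = ((3/8 + 6*(-4/4))*(-84))*(-177) = ((3/8 + 6*(-4*1/4))*(-84))*(-177) = ((3/8 + 6*(-1))*(-84))*(-177) = ((3/8 - 6)*(-84))*(-177) = -45/8*(-84)*(-177) = (945/2)*(-177) = -167265/2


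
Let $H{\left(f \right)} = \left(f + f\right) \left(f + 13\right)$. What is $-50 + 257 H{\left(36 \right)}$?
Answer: $906646$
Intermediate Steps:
$H{\left(f \right)} = 2 f \left(13 + f\right)$
$-50 + 257 H{\left(36 \right)} = -50 + 257 \cdot 2 \cdot 36 \left(13 + 36\right) = -50 + 257 \cdot 2 \cdot 36 \cdot 49 = -50 + 257 \cdot 3528 = -50 + 906696 = 906646$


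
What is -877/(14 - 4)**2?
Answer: -877/100 ≈ -8.7700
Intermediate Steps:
-877/(14 - 4)**2 = -877/(10**2) = -877/100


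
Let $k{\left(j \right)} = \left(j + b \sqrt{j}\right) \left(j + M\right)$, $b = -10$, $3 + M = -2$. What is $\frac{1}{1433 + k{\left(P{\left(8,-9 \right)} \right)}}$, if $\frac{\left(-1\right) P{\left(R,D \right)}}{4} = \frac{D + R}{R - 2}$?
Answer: $\frac{115839}{165561241} - \frac{1170 \sqrt{6}}{165561241} \approx 0.00068236$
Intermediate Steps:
$M = -5$ ($M = -3 - 2 = -5$)
$P{\left(R,D \right)} = - \frac{4 \left(D + R\right)}{-2 + R}$ ($P{\left(R,D \right)} = - 4 \frac{D + R}{R - 2} = - 4 \frac{D + R}{-2 + R} = - \frac{4 \left(D + R\right)}{-2 + R}$)
$k{\left(j \right)} = \left(-5 + j\right) \left(j - 10 \sqrt{j}\right)$ ($k{\left(j \right)} = \left(j - 10 \sqrt{j}\right) \left(j - 5\right) = \left(j - 10 \sqrt{j}\right) \left(-5 + j\right) = \left(-5 + j\right) \left(j - 10 \sqrt{j}\right)$)
$\frac{1}{1433 + k{\left(P{\left(8,-9 \right)} \right)}} = \frac{1}{1433 + \left(\left(\frac{4 \left(\left(-1\right) \left(-9\right) - 8\right)}{-2 + 8}\right)^{2} - 10 \left(\frac{4 \left(\left(-1\right) \left(-9\right) - 8\right)}{-2 + 8}\right)^{\frac{3}{2}} - 5 \frac{4 \left(\left(-1\right) \left(-9\right) - 8\right)}{-2 + 8} + 50 \sqrt{\frac{4 \left(\left(-1\right) \left(-9\right) - 8\right)}{-2 + 8}}\right)} = \frac{1}{1433 + \left(\left(\frac{4 \left(9 - 8\right)}{6}\right)^{2} - 10 \left(\frac{4 \left(9 - 8\right)}{6}\right)^{\frac{3}{2}} - 5 \frac{4 \left(9 - 8\right)}{6} + 50 \sqrt{\frac{4 \left(9 - 8\right)}{6}}\right)} = \frac{1}{1433 + \left(\left(4 \cdot \frac{1}{6} \cdot 1\right)^{2} - 10 \left(4 \cdot \frac{1}{6} \cdot 1\right)^{\frac{3}{2}} - 5 \cdot 4 \cdot \frac{1}{6} \cdot 1 + 50 \sqrt{4 \cdot \frac{1}{6} \cdot 1}\right)} = \frac{1}{1433 - \left(\frac{10}{3} - \frac{4}{9} - \frac{50 \sqrt{6}}{3} + \frac{20 \sqrt{6}}{9}\right)} = \frac{1}{1433 + \left(\frac{4}{9} - 10 \frac{2 \sqrt{6}}{9} - \frac{10}{3} + 50 \frac{\sqrt{6}}{3}\right)} = \frac{1}{1433 + \left(\frac{4}{9} - \frac{20 \sqrt{6}}{9} - \frac{10}{3} + \frac{50 \sqrt{6}}{3}\right)} = \frac{1}{1433 - \left(\frac{26}{9} - \frac{130 \sqrt{6}}{9}\right)} = \frac{1}{\frac{12871}{9} + \frac{130 \sqrt{6}}{9}}$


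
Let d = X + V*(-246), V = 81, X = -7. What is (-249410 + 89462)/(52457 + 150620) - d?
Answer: 4047773893/203077 ≈ 19932.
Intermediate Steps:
d = -19933 (d = -7 + 81*(-246) = -7 - 19926 = -19933)
(-249410 + 89462)/(52457 + 150620) - d = (-249410 + 89462)/(52457 + 150620) - 1*(-19933) = -159948/203077 + 19933 = 4047773893/203077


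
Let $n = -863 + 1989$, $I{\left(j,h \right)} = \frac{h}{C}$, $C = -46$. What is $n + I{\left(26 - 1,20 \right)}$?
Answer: $\frac{25888}{23} \approx 1125.6$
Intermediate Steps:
$I{\left(j,h \right)} = - \frac{h}{46}$ ($I{\left(j,h \right)} = \frac{h}{-46} = h \left(- \frac{1}{46}\right) = - \frac{h}{46}$)
$n = 1126$
$n + I{\left(26 - 1,20 \right)} = 1126 - \frac{10}{23} = \frac{25888}{23}$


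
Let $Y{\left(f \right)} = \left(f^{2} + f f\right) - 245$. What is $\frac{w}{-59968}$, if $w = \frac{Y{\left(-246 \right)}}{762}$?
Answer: $- \frac{120787}{45695616} \approx -0.0026433$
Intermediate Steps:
$Y{\left(f \right)} = -245 + 2 f^{2}$ ($Y{\left(f \right)} = \left(f^{2} + f^{2}\right) - 245 = 2 f^{2} - 245 = -245 + 2 f^{2}$)
$w = \frac{120787}{762}$ ($w = \frac{-245 + 2 \left(-246\right)^{2}}{762} = \left(-245 + 2 \cdot 60516\right) \frac{1}{762} = \left(-245 + 121032\right) \frac{1}{762} = 120787 \cdot \frac{1}{762} = \frac{120787}{762} \approx 158.51$)
$\frac{w}{-59968} = \frac{120787}{762 \left(-59968\right)} = \frac{120787}{762} \left(- \frac{1}{59968}\right) = - \frac{120787}{45695616}$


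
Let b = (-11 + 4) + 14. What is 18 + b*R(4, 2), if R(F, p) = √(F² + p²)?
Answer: 18 + 14*√5 ≈ 49.305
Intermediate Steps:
b = 7 (b = -7 + 14 = 7)
18 + b*R(4, 2) = 18 + 7*√(4² + 2²) = 18 + 7*√(16 + 4) = 18 + 7*√20 = 18 + 7*(2*√5) = 18 + 14*√5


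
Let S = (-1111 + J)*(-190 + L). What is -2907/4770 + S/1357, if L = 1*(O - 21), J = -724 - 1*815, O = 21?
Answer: 266416689/719210 ≈ 370.43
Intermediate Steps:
J = -1539 (J = -724 - 815 = -1539)
L = 0 (L = 1*(21 - 21) = 1*0 = 0)
S = 503500 (S = (-1111 - 1539)*(-190 + 0) = -2650*(-190) = 503500)
-2907/4770 + S/1357 = -2907/4770 + 503500/1357 = -2907*1/4770 + 503500*(1/1357) = -323/530 + 503500/1357 = 266416689/719210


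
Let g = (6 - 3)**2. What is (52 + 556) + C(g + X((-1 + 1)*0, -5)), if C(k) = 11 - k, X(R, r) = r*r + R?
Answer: 585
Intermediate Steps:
X(R, r) = R + r**2 (X(R, r) = r**2 + R = R + r**2)
g = 9 (g = 3**2 = 9)
(52 + 556) + C(g + X((-1 + 1)*0, -5)) = (52 + 556) + (11 - (9 + ((-1 + 1)*0 + (-5)**2))) = 608 + (11 - (9 + (0*0 + 25))) = 608 + (11 - (9 + (0 + 25))) = 608 + (11 - (9 + 25)) = 608 + (11 - 1*34) = 608 + (11 - 34) = 608 - 23 = 585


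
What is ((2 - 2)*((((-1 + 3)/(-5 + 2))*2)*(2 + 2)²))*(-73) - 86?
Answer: -86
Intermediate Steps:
((2 - 2)*((((-1 + 3)/(-5 + 2))*2)*(2 + 2)²))*(-73) - 86 = (0*(((2/(-3))*2)*4²))*(-73) - 86 = (0*(((2*(-⅓))*2)*16))*(-73) - 86 = (0*(-⅔*2*16))*(-73) - 86 = (0*(-4/3*16))*(-73) - 86 = (0*(-64/3))*(-73) - 86 = 0*(-73) - 86 = 0 - 86 = -86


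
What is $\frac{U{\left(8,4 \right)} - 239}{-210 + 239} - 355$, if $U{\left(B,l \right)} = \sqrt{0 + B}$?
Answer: $- \frac{10534}{29} + \frac{2 \sqrt{2}}{29} \approx -363.14$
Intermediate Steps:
$U{\left(B,l \right)} = \sqrt{B}$
$\frac{U{\left(8,4 \right)} - 239}{-210 + 239} - 355 = \frac{\sqrt{8} - 239}{-210 + 239} - 355 = \frac{2 \sqrt{2} - 239}{29} - 355 = \left(-239 + 2 \sqrt{2}\right) \frac{1}{29} - 355 = \left(- \frac{239}{29} + \frac{2 \sqrt{2}}{29}\right) - 355 = - \frac{10534}{29} + \frac{2 \sqrt{2}}{29}$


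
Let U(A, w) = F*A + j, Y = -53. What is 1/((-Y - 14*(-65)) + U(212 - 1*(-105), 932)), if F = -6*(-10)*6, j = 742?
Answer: 1/115825 ≈ 8.6337e-6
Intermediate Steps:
F = 360 (F = 60*6 = 360)
U(A, w) = 742 + 360*A (U(A, w) = 360*A + 742 = 742 + 360*A)
1/((-Y - 14*(-65)) + U(212 - 1*(-105), 932)) = 1/((-1*(-53) - 14*(-65)) + (742 + 360*(212 - 1*(-105)))) = 1/((53 + 910) + (742 + 360*(212 + 105))) = 1/(963 + (742 + 360*317)) = 1/(963 + (742 + 114120)) = 1/(963 + 114862) = 1/115825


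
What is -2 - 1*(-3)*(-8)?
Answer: -26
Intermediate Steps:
-2 - 1*(-3)*(-8) = -2 + 3*(-8) = -2 - 24 = -26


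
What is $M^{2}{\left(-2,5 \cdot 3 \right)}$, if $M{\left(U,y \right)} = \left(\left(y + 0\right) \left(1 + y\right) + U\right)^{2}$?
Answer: $3208542736$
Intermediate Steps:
$M{\left(U,y \right)} = \left(U + y \left(1 + y\right)\right)^{2}$ ($M{\left(U,y \right)} = \left(y \left(1 + y\right) + U\right)^{2} = \left(U + y \left(1 + y\right)\right)^{2}$)
$M^{2}{\left(-2,5 \cdot 3 \right)} = \left(\left(-2 + 5 \cdot 3 + \left(5 \cdot 3\right)^{2}\right)^{2}\right)^{2} = \left(\left(-2 + 15 + 15^{2}\right)^{2}\right)^{2} = \left(\left(-2 + 15 + 225\right)^{2}\right)^{2} = \left(238^{2}\right)^{2} = 56644^{2} = 3208542736$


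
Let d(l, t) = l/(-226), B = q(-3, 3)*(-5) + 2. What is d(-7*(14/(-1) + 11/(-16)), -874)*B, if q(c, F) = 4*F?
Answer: 47705/1808 ≈ 26.385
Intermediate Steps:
B = -58 (B = (4*3)*(-5) + 2 = 12*(-5) + 2 = -60 + 2 = -58)
d(l, t) = -l/226 (d(l, t) = l*(-1/226) = -l/226)
d(-7*(14/(-1) + 11/(-16)), -874)*B = -(-7)*(14/(-1) + 11/(-16))/226*(-58) = -(-7)*(14*(-1) + 11*(-1/16))/226*(-58) = -(-7)*(-14 - 11/16)/226*(-58) = -(-7)*(-235)/(226*16)*(-58) = -1/226*1645/16*(-58) = -1645/3616*(-58) = 47705/1808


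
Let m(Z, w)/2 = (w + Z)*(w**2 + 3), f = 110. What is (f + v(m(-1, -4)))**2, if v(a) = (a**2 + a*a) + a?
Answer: 5201294400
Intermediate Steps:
m(Z, w) = 2*(3 + w**2)*(Z + w) (m(Z, w) = 2*((w + Z)*(w**2 + 3)) = 2*((Z + w)*(3 + w**2)) = 2*((3 + w**2)*(Z + w)) = 2*(3 + w**2)*(Z + w))
v(a) = a + 2*a**2 (v(a) = (a**2 + a**2) + a = 2*a**2 + a = a + 2*a**2)
(f + v(m(-1, -4)))**2 = (110 + (2*(-4)**3 + 6*(-1) + 6*(-4) + 2*(-1)*(-4)**2)*(1 + 2*(2*(-4)**3 + 6*(-1) + 6*(-4) + 2*(-1)*(-4)**2)))**2 = (110 + (2*(-64) - 6 - 24 + 2*(-1)*16)*(1 + 2*(2*(-64) - 6 - 24 + 2*(-1)*16)))**2 = (110 + (-128 - 6 - 24 - 32)*(1 + 2*(-128 - 6 - 24 - 32)))**2 = (110 - 190*(1 + 2*(-190)))**2 = (110 - 190*(1 - 380))**2 = (110 - 190*(-379))**2 = (110 + 72010)**2 = 72120**2 = 5201294400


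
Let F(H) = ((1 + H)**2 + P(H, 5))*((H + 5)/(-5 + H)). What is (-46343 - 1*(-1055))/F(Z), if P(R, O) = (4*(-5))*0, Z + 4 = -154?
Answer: -48248/24649 ≈ -1.9574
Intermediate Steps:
Z = -158 (Z = -4 - 154 = -158)
P(R, O) = 0 (P(R, O) = -20*0 = 0)
F(H) = (1 + H)**2*(5 + H)/(-5 + H) (F(H) = ((1 + H)**2 + 0)*((H + 5)/(-5 + H)) = (1 + H)**2*((5 + H)/(-5 + H)) = (1 + H)**2*(5 + H)/(-5 + H))
(-46343 - 1*(-1055))/F(Z) = (-46343 - 1*(-1055))/(((1 - 158)**2*(5 - 158)/(-5 - 158))) = (-46343 + 1055)/(((-157)**2*(-153)/(-163))) = -45288/(24649*(-1/163)*(-153)) = -45288/3771297/163 = -45288*163/3771297 = -48248/24649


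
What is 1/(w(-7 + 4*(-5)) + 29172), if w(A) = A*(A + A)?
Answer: 1/30630 ≈ 3.2648e-5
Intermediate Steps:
w(A) = 2*A² (w(A) = A*(2*A) = 2*A²)
1/(w(-7 + 4*(-5)) + 29172) = 1/(2*(-7 + 4*(-5))² + 29172) = 1/(2*(-7 - 20)² + 29172) = 1/(2*(-27)² + 29172) = 1/(2*729 + 29172) = 1/(1458 + 29172) = 1/30630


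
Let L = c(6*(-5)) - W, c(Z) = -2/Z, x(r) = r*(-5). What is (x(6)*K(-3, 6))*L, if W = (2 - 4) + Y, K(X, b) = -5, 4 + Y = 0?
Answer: 910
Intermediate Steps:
x(r) = -5*r
Y = -4 (Y = -4 + 0 = -4)
W = -6 (W = (2 - 4) - 4 = -2 - 4 = -6)
L = 91/15 (L = -2/(6*(-5)) - 1*(-6) = -2/(-30) + 6 = -2*(-1/30) + 6 = 1/15 + 6 = 91/15 ≈ 6.0667)
(x(6)*K(-3, 6))*L = (-5*6*(-5))*(91/15) = -30*(-5)*(91/15) = 150*(91/15) = 910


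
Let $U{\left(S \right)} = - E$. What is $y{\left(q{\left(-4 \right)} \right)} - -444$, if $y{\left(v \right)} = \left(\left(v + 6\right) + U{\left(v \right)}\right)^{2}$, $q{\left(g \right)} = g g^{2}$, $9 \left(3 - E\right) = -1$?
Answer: $\frac{338464}{81} \approx 4178.6$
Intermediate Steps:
$E = \frac{28}{9}$ ($E = 3 - - \frac{1}{9} = 3 + \frac{1}{9} = \frac{28}{9} \approx 3.1111$)
$U{\left(S \right)} = - \frac{28}{9}$ ($U{\left(S \right)} = \left(-1\right) \frac{28}{9} = - \frac{28}{9}$)
$q{\left(g \right)} = g^{3}$
$y{\left(v \right)} = \left(\frac{26}{9} + v\right)^{2}$ ($y{\left(v \right)} = \left(\left(v + 6\right) - \frac{28}{9}\right)^{2} = \left(\left(6 + v\right) - \frac{28}{9}\right)^{2} = \left(\frac{26}{9} + v\right)^{2}$)
$y{\left(q{\left(-4 \right)} \right)} - -444 = \frac{\left(26 + 9 \left(-4\right)^{3}\right)^{2}}{81} - -444 = \frac{\left(26 + 9 \left(-64\right)\right)^{2}}{81} + 444 = \frac{\left(26 - 576\right)^{2}}{81} + 444 = \frac{\left(-550\right)^{2}}{81} + 444 = \frac{1}{81} \cdot 302500 + 444 = \frac{302500}{81} + 444 = \frac{338464}{81}$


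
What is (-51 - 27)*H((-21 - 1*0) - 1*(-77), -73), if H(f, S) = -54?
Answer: 4212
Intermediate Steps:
(-51 - 27)*H((-21 - 1*0) - 1*(-77), -73) = (-51 - 27)*(-54) = -78*(-54) = 4212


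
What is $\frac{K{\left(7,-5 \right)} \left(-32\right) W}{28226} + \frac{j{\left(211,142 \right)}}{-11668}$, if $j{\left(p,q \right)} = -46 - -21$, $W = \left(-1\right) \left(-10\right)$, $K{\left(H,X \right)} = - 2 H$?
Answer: $\frac{26489145}{164670484} \approx 0.16086$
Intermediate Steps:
$W = 10$
$j{\left(p,q \right)} = -25$ ($j{\left(p,q \right)} = -46 + 21 = -25$)
$\frac{K{\left(7,-5 \right)} \left(-32\right) W}{28226} + \frac{j{\left(211,142 \right)}}{-11668} = \frac{\left(-2\right) 7 \left(-32\right) 10}{28226} - \frac{25}{-11668} = \left(-14\right) \left(-32\right) 10 \cdot \frac{1}{28226} - - \frac{25}{11668} = 448 \cdot 10 \cdot \frac{1}{28226} + \frac{25}{11668} = 4480 \cdot \frac{1}{28226} + \frac{25}{11668} = \frac{2240}{14113} + \frac{25}{11668} = \frac{26489145}{164670484}$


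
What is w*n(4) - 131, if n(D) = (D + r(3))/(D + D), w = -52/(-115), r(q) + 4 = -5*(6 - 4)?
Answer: -3026/23 ≈ -131.57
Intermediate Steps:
r(q) = -14 (r(q) = -4 - 5*(6 - 4) = -4 - 5*2 = -4 - 10 = -14)
w = 52/115 (w = -52*(-1/115) = 52/115 ≈ 0.45217)
n(D) = (-14 + D)/(2*D) (n(D) = (D - 14)/(D + D) = (-14 + D)/((2*D)) = (-14 + D)*(1/(2*D)) = (-14 + D)/(2*D))
w*n(4) - 131 = 52*((½)*(-14 + 4)/4)/115 - 131 = 52*((½)*(¼)*(-10))/115 - 131 = (52/115)*(-5/4) - 131 = -13/23 - 131 = -3026/23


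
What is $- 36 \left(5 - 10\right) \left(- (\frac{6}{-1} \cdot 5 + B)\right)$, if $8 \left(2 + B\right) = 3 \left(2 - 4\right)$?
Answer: $5895$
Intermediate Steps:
$B = - \frac{11}{4}$ ($B = -2 + \frac{3 \left(2 - 4\right)}{8} = -2 + \frac{3 \left(-2\right)}{8} = -2 + \frac{1}{8} \left(-6\right) = -2 - \frac{3}{4} = - \frac{11}{4} \approx -2.75$)
$- 36 \left(5 - 10\right) \left(- (\frac{6}{-1} \cdot 5 + B)\right) = - 36 \left(5 - 10\right) \left(- (\frac{6}{-1} \cdot 5 - \frac{11}{4})\right) = - 36 \left(5 - 10\right) \left(- (6 \left(-1\right) 5 - \frac{11}{4})\right) = \left(-36\right) \left(-5\right) \left(- (\left(-6\right) 5 - \frac{11}{4})\right) = 180 \left(- (-30 - \frac{11}{4})\right) = 180 \left(\left(-1\right) \left(- \frac{131}{4}\right)\right) = 180 \cdot \frac{131}{4} = 5895$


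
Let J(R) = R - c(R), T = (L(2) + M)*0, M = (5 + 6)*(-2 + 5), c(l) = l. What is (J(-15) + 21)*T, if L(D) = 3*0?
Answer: 0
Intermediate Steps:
L(D) = 0
M = 33 (M = 11*3 = 33)
T = 0 (T = (0 + 33)*0 = 33*0 = 0)
J(R) = 0 (J(R) = R - R = 0)
(J(-15) + 21)*T = (0 + 21)*0 = 21*0 = 0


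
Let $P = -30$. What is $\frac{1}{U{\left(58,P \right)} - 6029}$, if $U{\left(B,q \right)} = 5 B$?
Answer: $- \frac{1}{5739} \approx -0.00017425$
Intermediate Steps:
$\frac{1}{U{\left(58,P \right)} - 6029} = \frac{1}{5 \cdot 58 - 6029} = \frac{1}{290 - 6029} = \frac{1}{-5739} = - \frac{1}{5739}$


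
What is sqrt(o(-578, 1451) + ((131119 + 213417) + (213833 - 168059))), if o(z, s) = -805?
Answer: sqrt(389505) ≈ 624.10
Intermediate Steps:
sqrt(o(-578, 1451) + ((131119 + 213417) + (213833 - 168059))) = sqrt(-805 + ((131119 + 213417) + (213833 - 168059))) = sqrt(-805 + (344536 + 45774)) = sqrt(-805 + 390310) = sqrt(389505)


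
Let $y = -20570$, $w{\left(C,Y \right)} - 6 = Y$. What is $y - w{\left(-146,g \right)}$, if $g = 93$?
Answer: $-20669$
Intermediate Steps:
$w{\left(C,Y \right)} = 6 + Y$
$y - w{\left(-146,g \right)} = -20570 - \left(6 + 93\right) = -20570 - 99 = -20669$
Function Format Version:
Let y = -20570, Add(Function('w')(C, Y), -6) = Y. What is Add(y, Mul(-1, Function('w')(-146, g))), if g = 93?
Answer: -20669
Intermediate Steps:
Function('w')(C, Y) = Add(6, Y)
Add(y, Mul(-1, Function('w')(-146, g))) = Add(-20570, Mul(-1, Add(6, 93))) = Add(-20570, Mul(-1, 99)) = Add(-20570, -99) = -20669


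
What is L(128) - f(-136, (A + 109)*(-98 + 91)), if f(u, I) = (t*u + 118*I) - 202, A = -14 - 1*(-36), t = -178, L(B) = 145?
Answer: 84345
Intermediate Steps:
A = 22 (A = -14 + 36 = 22)
f(u, I) = -202 - 178*u + 118*I (f(u, I) = (-178*u + 118*I) - 202 = -202 - 178*u + 118*I)
L(128) - f(-136, (A + 109)*(-98 + 91)) = 145 - (-202 - 178*(-136) + 118*((22 + 109)*(-98 + 91))) = 145 - (-202 + 24208 + 118*(131*(-7))) = 145 - (-202 + 24208 + 118*(-917)) = 145 - (-202 + 24208 - 108206) = 145 - 1*(-84200) = 145 + 84200 = 84345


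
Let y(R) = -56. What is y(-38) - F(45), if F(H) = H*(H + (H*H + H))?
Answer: -95231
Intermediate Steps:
F(H) = H*(H**2 + 2*H) (F(H) = H*(H + (H**2 + H)) = H*(H + (H + H**2)) = H*(H**2 + 2*H))
y(-38) - F(45) = -56 - 45**2*(2 + 45) = -56 - 2025*47 = -56 - 1*95175 = -56 - 95175 = -95231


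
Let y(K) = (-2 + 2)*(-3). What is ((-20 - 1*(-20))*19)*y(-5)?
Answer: 0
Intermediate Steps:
y(K) = 0 (y(K) = 0*(-3) = 0)
((-20 - 1*(-20))*19)*y(-5) = ((-20 - 1*(-20))*19)*0 = ((-20 + 20)*19)*0 = (0*19)*0 = 0*0 = 0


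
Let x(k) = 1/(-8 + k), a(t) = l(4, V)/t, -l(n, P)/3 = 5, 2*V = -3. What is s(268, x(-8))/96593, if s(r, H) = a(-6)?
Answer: 5/193186 ≈ 2.5882e-5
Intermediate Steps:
V = -3/2 (V = (1/2)*(-3) = -3/2 ≈ -1.5000)
l(n, P) = -15 (l(n, P) = -3*5 = -15)
a(t) = -15/t
s(r, H) = 5/2 (s(r, H) = -15/(-6) = -15*(-1/6) = 5/2)
s(268, x(-8))/96593 = (5/2)/96593 = (5/2)*(1/96593) = 5/193186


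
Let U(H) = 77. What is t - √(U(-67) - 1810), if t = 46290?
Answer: 46290 - I*√1733 ≈ 46290.0 - 41.629*I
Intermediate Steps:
t - √(U(-67) - 1810) = 46290 - √(77 - 1810) = 46290 - √(-1733) = 46290 - I*√1733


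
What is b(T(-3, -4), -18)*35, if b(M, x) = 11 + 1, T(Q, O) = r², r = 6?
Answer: 420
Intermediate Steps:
T(Q, O) = 36 (T(Q, O) = 6² = 36)
b(M, x) = 12
b(T(-3, -4), -18)*35 = 12*35 = 420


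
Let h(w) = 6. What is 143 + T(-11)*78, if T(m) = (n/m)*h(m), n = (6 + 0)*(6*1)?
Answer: -15275/11 ≈ -1388.6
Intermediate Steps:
n = 36 (n = 6*6 = 36)
T(m) = 216/m (T(m) = (36/m)*6 = 216/m)
143 + T(-11)*78 = 143 + (216/(-11))*78 = 143 + (216*(-1/11))*78 = 143 - 216/11*78 = 143 - 16848/11 = -15275/11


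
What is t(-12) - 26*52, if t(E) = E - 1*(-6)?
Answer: -1358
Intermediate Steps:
t(E) = 6 + E (t(E) = E + 6 = 6 + E)
t(-12) - 26*52 = (6 - 12) - 26*52 = -6 - 1352 = -1358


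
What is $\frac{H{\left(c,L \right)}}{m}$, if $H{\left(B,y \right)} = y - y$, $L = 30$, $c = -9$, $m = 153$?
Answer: $0$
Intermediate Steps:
$H{\left(B,y \right)} = 0$
$\frac{H{\left(c,L \right)}}{m} = \frac{0}{153} = 0 \cdot \frac{1}{153} = 0$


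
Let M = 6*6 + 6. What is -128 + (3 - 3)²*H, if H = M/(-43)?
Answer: -128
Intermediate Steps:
M = 42 (M = 36 + 6 = 42)
H = -42/43 (H = 42/(-43) = 42*(-1/43) = -42/43 ≈ -0.97674)
-128 + (3 - 3)²*H = -128 + (3 - 3)²*(-42/43) = -128 + 0²*(-42/43) = -128 + 0*(-42/43) = -128 + 0 = -128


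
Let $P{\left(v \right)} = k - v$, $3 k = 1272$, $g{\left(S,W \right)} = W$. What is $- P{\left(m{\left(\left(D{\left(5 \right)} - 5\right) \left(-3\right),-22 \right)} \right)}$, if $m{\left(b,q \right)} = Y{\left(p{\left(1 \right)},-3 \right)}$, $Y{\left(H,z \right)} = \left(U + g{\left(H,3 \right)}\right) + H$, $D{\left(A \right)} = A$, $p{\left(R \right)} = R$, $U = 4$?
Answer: $-416$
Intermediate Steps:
$k = 424$ ($k = \frac{1}{3} \cdot 1272 = 424$)
$Y{\left(H,z \right)} = 7 + H$ ($Y{\left(H,z \right)} = \left(4 + 3\right) + H = 7 + H$)
$m{\left(b,q \right)} = 8$ ($m{\left(b,q \right)} = 7 + 1 = 8$)
$P{\left(v \right)} = 424 - v$
$- P{\left(m{\left(\left(D{\left(5 \right)} - 5\right) \left(-3\right),-22 \right)} \right)} = - (424 - 8) = \left(-1\right) 416 = -416$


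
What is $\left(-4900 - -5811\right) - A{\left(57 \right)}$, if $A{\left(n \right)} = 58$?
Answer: $853$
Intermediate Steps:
$\left(-4900 - -5811\right) - A{\left(57 \right)} = \left(-4900 - -5811\right) - 58 = \left(-4900 + 5811\right) - 58 = 911 - 58 = 853$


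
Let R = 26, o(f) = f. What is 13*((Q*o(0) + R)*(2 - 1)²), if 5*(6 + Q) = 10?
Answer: 338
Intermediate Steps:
Q = -4 (Q = -6 + (⅕)*10 = -6 + 2 = -4)
13*((Q*o(0) + R)*(2 - 1)²) = 13*((-4*0 + 26)*(2 - 1)²) = 13*((0 + 26)*1²) = 13*(26*1) = 13*26 = 338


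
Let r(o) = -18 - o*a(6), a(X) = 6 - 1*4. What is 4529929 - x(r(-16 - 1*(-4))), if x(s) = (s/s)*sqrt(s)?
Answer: 4529929 - sqrt(6) ≈ 4.5299e+6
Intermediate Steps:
a(X) = 2 (a(X) = 6 - 4 = 2)
r(o) = -18 - 2*o (r(o) = -18 - o*2 = -18 - 2*o)
x(s) = sqrt(s) (x(s) = 1*sqrt(s) = sqrt(s))
4529929 - x(r(-16 - 1*(-4))) = 4529929 - sqrt(-18 - 2*(-16 - 1*(-4))) = 4529929 - sqrt(-18 - 2*(-16 + 4)) = 4529929 - sqrt(-18 - 2*(-12)) = 4529929 - sqrt(-18 + 24) = 4529929 - sqrt(6)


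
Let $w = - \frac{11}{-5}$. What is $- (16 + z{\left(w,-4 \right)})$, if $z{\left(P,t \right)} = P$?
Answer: $- \frac{91}{5} \approx -18.2$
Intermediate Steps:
$w = \frac{11}{5}$ ($w = \left(-11\right) \left(- \frac{1}{5}\right) = \frac{11}{5} \approx 2.2$)
$- (16 + z{\left(w,-4 \right)}) = - (16 + \frac{11}{5}) = \left(-1\right) \frac{91}{5} = - \frac{91}{5}$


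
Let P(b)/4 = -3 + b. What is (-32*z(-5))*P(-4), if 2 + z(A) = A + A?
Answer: -10752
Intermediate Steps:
z(A) = -2 + 2*A (z(A) = -2 + (A + A) = -2 + 2*A)
P(b) = -12 + 4*b (P(b) = 4*(-3 + b) = -12 + 4*b)
(-32*z(-5))*P(-4) = (-32*(-2 + 2*(-5)))*(-12 + 4*(-4)) = (-32*(-2 - 10))*(-12 - 16) = -32*(-12)*(-28) = 384*(-28) = -10752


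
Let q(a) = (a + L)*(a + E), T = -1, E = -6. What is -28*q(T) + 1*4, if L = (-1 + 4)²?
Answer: 1572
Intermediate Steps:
L = 9 (L = 3² = 9)
q(a) = (-6 + a)*(9 + a) (q(a) = (a + 9)*(a - 6) = (9 + a)*(-6 + a) = (-6 + a)*(9 + a))
-28*q(T) + 1*4 = -28*(-54 + (-1)² + 3*(-1)) + 1*4 = -28*(-54 + 1 - 3) + 4 = -28*(-56) + 4 = 1568 + 4 = 1572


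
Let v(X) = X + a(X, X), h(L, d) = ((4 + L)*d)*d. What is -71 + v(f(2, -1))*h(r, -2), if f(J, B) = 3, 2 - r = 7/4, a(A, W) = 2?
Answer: 14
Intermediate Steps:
r = ¼ (r = 2 - 7/4 = ¼ ≈ 0.25000)
h(L, d) = d²*(4 + L) (h(L, d) = (d*(4 + L))*d = d²*(4 + L))
v(X) = 2 + X (v(X) = X + 2 = 2 + X)
-71 + v(f(2, -1))*h(r, -2) = -71 + (2 + 3)*((-2)²*(4 + ¼)) = -71 + 5*(4*(17/4)) = -71 + 5*17 = -71 + 85 = 14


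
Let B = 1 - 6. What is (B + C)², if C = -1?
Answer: 36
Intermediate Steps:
B = -5
(B + C)² = (-5 - 1)² = (-6)² = 36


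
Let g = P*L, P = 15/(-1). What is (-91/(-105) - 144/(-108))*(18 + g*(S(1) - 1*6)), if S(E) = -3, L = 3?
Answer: 4653/5 ≈ 930.60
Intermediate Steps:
P = -15 (P = 15*(-1) = -15)
g = -45 (g = -15*3 = -45)
(-91/(-105) - 144/(-108))*(18 + g*(S(1) - 1*6)) = (-91/(-105) - 144/(-108))*(18 - 45*(-3 - 1*6)) = (-91*(-1/105) - 144*(-1/108))*(18 - 45*(-3 - 6)) = (13/15 + 4/3)*(18 - 45*(-9)) = 11*(18 + 405)/5 = (11/5)*423 = 4653/5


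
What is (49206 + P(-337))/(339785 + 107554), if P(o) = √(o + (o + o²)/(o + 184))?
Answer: 16402/149113 + I*√2801481/22814289 ≈ 0.11 + 7.3365e-5*I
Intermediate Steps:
P(o) = √(o + (o + o²)/(184 + o))
(49206 + P(-337))/(339785 + 107554) = (49206 + √(-337*(185 + 2*(-337))/(184 - 337)))/(339785 + 107554) = (49206 + √(-337*(185 - 674)/(-153)))/447339 = (49206 + √(-337*(-1/153)*(-489)))*(1/447339) = (49206 + √(-54931/51))*(1/447339) = (49206 + I*√2801481/51)*(1/447339) = 16402/149113 + I*√2801481/22814289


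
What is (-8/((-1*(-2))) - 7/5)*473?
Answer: -12771/5 ≈ -2554.2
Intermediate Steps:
(-8/((-1*(-2))) - 7/5)*473 = (-8/2 - 7*⅕)*473 = (-8*½ - 7/5)*473 = (-4 - 7/5)*473 = -27/5*473 = -12771/5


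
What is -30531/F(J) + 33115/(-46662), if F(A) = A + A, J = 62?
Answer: -714371891/2893044 ≈ -246.93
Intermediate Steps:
F(A) = 2*A
-30531/F(J) + 33115/(-46662) = -30531/(2*62) + 33115/(-46662) = -30531/124 + 33115*(-1/46662) = -30531*1/124 - 33115/46662 = -30531/124 - 33115/46662 = -714371891/2893044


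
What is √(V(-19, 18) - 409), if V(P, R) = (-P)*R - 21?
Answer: 2*I*√22 ≈ 9.3808*I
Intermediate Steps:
V(P, R) = -21 - P*R (V(P, R) = -P*R - 21 = -21 - P*R)
√(V(-19, 18) - 409) = √((-21 - 1*(-19)*18) - 409) = √((-21 + 342) - 409) = √(321 - 409) = √(-88) = 2*I*√22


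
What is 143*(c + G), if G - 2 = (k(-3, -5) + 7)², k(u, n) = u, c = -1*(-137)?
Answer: 22165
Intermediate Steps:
c = 137
G = 18 (G = 2 + (-3 + 7)² = 2 + 4² = 2 + 16 = 18)
143*(c + G) = 143*(137 + 18) = 143*155 = 22165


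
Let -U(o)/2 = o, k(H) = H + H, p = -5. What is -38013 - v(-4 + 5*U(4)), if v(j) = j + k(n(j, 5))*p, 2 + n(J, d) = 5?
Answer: -37939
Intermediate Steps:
n(J, d) = 3 (n(J, d) = -2 + 5 = 3)
k(H) = 2*H
U(o) = -2*o
v(j) = -30 + j (v(j) = j + (2*3)*(-5) = j + 6*(-5) = j - 30 = -30 + j)
-38013 - v(-4 + 5*U(4)) = -38013 - (-30 + (-4 + 5*(-2*4))) = -38013 - (-30 + (-4 + 5*(-8))) = -38013 - (-30 + (-4 - 40)) = -38013 - (-30 - 44) = -38013 - 1*(-74) = -38013 + 74 = -37939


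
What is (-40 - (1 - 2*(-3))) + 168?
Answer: 121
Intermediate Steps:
(-40 - (1 - 2*(-3))) + 168 = (-40 - (1 + 6)) + 168 = (-40 - 1*7) + 168 = (-40 - 7) + 168 = -47 + 168 = 121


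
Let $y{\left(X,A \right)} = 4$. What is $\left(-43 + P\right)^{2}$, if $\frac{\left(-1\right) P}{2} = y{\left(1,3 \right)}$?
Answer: $2601$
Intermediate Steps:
$P = -8$ ($P = \left(-2\right) 4 = -8$)
$\left(-43 + P\right)^{2} = \left(-43 - 8\right)^{2} = \left(-51\right)^{2} = 2601$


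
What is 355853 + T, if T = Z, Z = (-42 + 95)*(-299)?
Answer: 340006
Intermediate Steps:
Z = -15847 (Z = 53*(-299) = -15847)
T = -15847
355853 + T = 355853 - 15847 = 340006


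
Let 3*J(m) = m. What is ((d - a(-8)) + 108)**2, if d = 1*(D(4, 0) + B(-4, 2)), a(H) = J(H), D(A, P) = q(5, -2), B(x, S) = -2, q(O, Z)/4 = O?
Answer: 148996/9 ≈ 16555.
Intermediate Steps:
q(O, Z) = 4*O
J(m) = m/3
D(A, P) = 20 (D(A, P) = 4*5 = 20)
a(H) = H/3
d = 18 (d = 1*(20 - 2) = 1*18 = 18)
((d - a(-8)) + 108)**2 = ((18 - (-8)/3) + 108)**2 = ((18 - 1*(-8/3)) + 108)**2 = ((18 + 8/3) + 108)**2 = (62/3 + 108)**2 = (386/3)**2 = 148996/9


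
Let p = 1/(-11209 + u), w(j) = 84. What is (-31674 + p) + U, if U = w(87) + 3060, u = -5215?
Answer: -468576721/16424 ≈ -28530.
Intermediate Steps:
p = -1/16424 (p = 1/(-11209 - 5215) = 1/(-16424) = -1/16424 ≈ -6.0886e-5)
U = 3144 (U = 84 + 3060 = 3144)
(-31674 + p) + U = (-31674 - 1/16424) + 3144 = -520213777/16424 + 3144 = -468576721/16424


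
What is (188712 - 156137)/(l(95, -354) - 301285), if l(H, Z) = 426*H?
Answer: -6515/52163 ≈ -0.12490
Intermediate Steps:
(188712 - 156137)/(l(95, -354) - 301285) = (188712 - 156137)/(426*95 - 301285) = 32575/(40470 - 301285) = 32575/(-260815) = 32575*(-1/260815) = -6515/52163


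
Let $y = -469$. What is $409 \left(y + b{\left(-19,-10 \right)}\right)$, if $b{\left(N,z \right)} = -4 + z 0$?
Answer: $-193457$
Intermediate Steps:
$b{\left(N,z \right)} = -4$ ($b{\left(N,z \right)} = -4 + 0 = -4$)
$409 \left(y + b{\left(-19,-10 \right)}\right) = 409 \left(-469 - 4\right) = 409 \left(-473\right) = -193457$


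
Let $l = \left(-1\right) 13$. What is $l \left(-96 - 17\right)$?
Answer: $1469$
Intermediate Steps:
$l = -13$
$l \left(-96 - 17\right) = - 13 \left(-96 - 17\right) = \left(-13\right) \left(-113\right) = 1469$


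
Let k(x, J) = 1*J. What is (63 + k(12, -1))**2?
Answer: 3844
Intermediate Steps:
k(x, J) = J
(63 + k(12, -1))**2 = (63 - 1)**2 = 62**2 = 3844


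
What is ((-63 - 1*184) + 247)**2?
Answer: 0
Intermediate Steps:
((-63 - 1*184) + 247)**2 = ((-63 - 184) + 247)**2 = (-247 + 247)**2 = 0**2 = 0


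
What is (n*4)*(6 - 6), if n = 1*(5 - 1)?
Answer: 0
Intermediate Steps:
n = 4 (n = 1*4 = 4)
(n*4)*(6 - 6) = (4*4)*(6 - 6) = 16*0 = 0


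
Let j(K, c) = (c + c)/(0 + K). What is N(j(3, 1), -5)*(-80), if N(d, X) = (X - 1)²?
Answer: -2880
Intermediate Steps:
j(K, c) = 2*c/K (j(K, c) = (2*c)/K = 2*c/K)
N(d, X) = (-1 + X)²
N(j(3, 1), -5)*(-80) = (-1 - 5)²*(-80) = (-6)²*(-80) = 36*(-80) = -2880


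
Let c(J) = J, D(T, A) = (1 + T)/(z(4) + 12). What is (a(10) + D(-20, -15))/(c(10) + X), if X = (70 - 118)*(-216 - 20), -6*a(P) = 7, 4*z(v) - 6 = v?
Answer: -431/1972812 ≈ -0.00021847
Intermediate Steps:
z(v) = 3/2 + v/4
D(T, A) = 2/29 + 2*T/29 (D(T, A) = (1 + T)/((3/2 + (¼)*4) + 12) = (1 + T)/((3/2 + 1) + 12) = (1 + T)/(5/2 + 12) = (1 + T)/(29/2) = (1 + T)*(2/29) = 2/29 + 2*T/29)
a(P) = -7/6 (a(P) = -⅙*7 = -7/6)
X = 11328 (X = -48*(-236) = 11328)
(a(10) + D(-20, -15))/(c(10) + X) = (-7/6 + (2/29 + (2/29)*(-20)))/(10 + 11328) = (-7/6 + (2/29 - 40/29))/11338 = (-7/6 - 38/29)*(1/11338) = -431/174*1/11338 = -431/1972812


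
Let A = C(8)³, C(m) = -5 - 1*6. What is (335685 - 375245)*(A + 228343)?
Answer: -8980594720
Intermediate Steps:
C(m) = -11 (C(m) = -5 - 6 = -11)
A = -1331 (A = (-11)³ = -1331)
(335685 - 375245)*(A + 228343) = (335685 - 375245)*(-1331 + 228343) = -39560*227012 = -8980594720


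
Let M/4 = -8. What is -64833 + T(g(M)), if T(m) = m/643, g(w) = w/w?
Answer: -41687618/643 ≈ -64833.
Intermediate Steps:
M = -32 (M = 4*(-8) = -32)
g(w) = 1
T(m) = m/643 (T(m) = m*(1/643) = m/643)
-64833 + T(g(M)) = -64833 + (1/643)*1 = -64833 + 1/643 = -41687618/643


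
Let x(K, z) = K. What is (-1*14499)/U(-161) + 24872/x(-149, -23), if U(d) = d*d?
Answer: -646867463/3862229 ≈ -167.49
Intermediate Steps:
U(d) = d²
(-1*14499)/U(-161) + 24872/x(-149, -23) = (-1*14499)/((-161)²) + 24872/(-149) = -14499/25921 + 24872*(-1/149) = -14499*1/25921 - 24872/149 = -14499/25921 - 24872/149 = -646867463/3862229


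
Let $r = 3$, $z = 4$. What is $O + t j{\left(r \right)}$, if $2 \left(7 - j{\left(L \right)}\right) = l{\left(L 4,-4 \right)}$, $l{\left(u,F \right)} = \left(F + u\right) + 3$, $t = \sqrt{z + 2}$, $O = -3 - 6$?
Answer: $-9 + \frac{3 \sqrt{6}}{2} \approx -5.3258$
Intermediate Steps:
$O = -9$ ($O = -3 - 6 = -9$)
$t = \sqrt{6}$ ($t = \sqrt{4 + 2} = \sqrt{6} \approx 2.4495$)
$l{\left(u,F \right)} = 3 + F + u$
$j{\left(L \right)} = \frac{15}{2} - 2 L$ ($j{\left(L \right)} = 7 - \frac{3 - 4 + L 4}{2} = 7 - \frac{3 - 4 + 4 L}{2} = 7 - \frac{-1 + 4 L}{2} = 7 - \left(- \frac{1}{2} + 2 L\right) = \frac{15}{2} - 2 L$)
$O + t j{\left(r \right)} = -9 + \sqrt{6} \left(\frac{15}{2} - 6\right) = -9 + \sqrt{6} \cdot \frac{3}{2} = -9 + \frac{3 \sqrt{6}}{2}$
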